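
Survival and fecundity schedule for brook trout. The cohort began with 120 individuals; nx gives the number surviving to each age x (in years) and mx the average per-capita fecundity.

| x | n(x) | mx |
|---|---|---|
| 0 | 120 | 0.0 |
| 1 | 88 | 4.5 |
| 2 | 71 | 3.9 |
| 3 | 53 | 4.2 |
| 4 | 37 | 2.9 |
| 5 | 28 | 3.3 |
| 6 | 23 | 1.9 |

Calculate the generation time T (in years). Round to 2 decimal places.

2.43

lx = nx/n0 = nx/120: 1, 0.73333…, 0.59167…, 0.44167…, 0.30833…, 0.23333…, 0.19167…
lx·mx: 0, 3.3…, 2.3075…, 1.855…, 0.894167…, 0.77…, 0.364167… → R0 = 9.490833…
x·lx·mx: 0, 3.3…, 4.615…, 5.565…, 3.576667…, 3.85…, 2.185… → Σ = 23.091667…
T = 23.091667… / 9.490833… = 2.433049… → 2.43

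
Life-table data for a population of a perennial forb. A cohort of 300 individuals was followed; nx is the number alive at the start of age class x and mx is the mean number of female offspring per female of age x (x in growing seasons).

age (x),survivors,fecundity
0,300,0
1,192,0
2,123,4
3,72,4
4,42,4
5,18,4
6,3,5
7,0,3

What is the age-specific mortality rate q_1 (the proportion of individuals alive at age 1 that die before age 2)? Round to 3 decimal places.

0.359

lx = nx/n0 = nx/300: 1, 0.64, 0.41, 0.24, 0.14, 0.06, 0.01, 0
q_1 = (l_1 − l_2) / l_1 = (0.64 − 0.41) / 0.64
     = 0.23 / 0.64 = 0.359375 → 0.359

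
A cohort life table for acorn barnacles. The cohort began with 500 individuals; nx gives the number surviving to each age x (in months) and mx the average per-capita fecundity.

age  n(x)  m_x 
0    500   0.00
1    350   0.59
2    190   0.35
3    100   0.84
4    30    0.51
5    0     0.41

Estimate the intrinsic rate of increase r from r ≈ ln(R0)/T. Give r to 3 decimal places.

-0.168

lx = nx/n0 = nx/500: 1, 0.7, 0.38, 0.2, 0.06, 0
R0 = Σ lx·mx = 0 + 0.413 + 0.133 + 0.168 + 0.0306 + 0 = 0.7446
Σ x·lx·mx = 1.3054; T = 1.3054/0.7446 = 1.75316…
r ≈ ln(R0)/T = ln(0.7446)/1.75316… = -0.16822… → -0.168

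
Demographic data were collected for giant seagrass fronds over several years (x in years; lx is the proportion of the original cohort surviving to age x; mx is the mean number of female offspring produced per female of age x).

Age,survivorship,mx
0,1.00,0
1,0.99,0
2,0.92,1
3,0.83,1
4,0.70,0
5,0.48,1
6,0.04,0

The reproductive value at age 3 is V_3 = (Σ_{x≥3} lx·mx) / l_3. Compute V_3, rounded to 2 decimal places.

lx·mx for x ≥ 3: 0.83, 0, 0.48, 0 → sum = 1.31
V_3 = 1.31 / l_3 = 1.31 / 0.83 = 1.578313… → 1.58

1.58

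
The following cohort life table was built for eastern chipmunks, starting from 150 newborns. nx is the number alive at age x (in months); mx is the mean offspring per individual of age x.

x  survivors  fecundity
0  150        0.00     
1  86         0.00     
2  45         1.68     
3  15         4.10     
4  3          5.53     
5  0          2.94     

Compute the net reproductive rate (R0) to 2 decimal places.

1.02

lx = nx/n0 = nx/150: 1, 0.57333…, 0.3, 0.1, 0.02, 0
lx·mx by age: 0, 0, 0.504, 0.41, 0.1106, 0
R0 = Σ lx·mx = 1.0246… → 1.02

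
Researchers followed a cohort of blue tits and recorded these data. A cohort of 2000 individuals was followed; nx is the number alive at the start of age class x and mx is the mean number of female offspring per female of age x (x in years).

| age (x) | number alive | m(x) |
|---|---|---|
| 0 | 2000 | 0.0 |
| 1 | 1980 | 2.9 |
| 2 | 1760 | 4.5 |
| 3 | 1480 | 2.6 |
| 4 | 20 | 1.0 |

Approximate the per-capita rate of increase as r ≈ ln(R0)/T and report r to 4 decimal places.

1.1460

lx = nx/n0 = nx/2000: 1, 0.99, 0.88, 0.74, 0.01
R0 = Σ lx·mx = 0 + 2.871 + 3.96 + 1.924 + 0.01 = 8.765
Σ x·lx·mx = 16.603; T = 16.603/8.765 = 1.89424…
r ≈ ln(R0)/T = ln(8.765)/1.89424… = 1.145984… → 1.1460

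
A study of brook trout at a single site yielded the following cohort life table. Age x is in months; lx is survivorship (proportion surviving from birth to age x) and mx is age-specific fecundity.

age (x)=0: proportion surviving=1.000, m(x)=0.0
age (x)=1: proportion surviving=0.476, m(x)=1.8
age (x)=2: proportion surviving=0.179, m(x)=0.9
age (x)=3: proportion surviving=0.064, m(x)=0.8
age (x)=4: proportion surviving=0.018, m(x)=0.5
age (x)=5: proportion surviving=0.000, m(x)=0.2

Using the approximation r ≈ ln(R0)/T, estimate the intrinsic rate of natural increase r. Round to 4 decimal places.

0.0592

R0 = Σ lx·mx = 0 + 0.8568 + 0.1611 + 0.0512 + 0.009 + 0 = 1.0781
Σ x·lx·mx = 1.3686; T = 1.3686/1.0781 = 1.26946…
r ≈ ln(R0)/T = ln(1.0781)/1.26946… = 0.059238… → 0.0592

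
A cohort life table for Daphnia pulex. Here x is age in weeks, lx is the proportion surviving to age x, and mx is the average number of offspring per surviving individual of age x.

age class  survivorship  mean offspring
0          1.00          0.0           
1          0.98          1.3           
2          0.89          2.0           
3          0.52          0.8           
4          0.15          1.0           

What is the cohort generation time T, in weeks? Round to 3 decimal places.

1.846

lx·mx: 0, 1.274, 1.78, 0.416, 0.15 → R0 = 3.62
x·lx·mx: 0, 1.274, 3.56, 1.248, 0.6 → Σ = 6.682
T = 6.682 / 3.62 = 1.845856… → 1.846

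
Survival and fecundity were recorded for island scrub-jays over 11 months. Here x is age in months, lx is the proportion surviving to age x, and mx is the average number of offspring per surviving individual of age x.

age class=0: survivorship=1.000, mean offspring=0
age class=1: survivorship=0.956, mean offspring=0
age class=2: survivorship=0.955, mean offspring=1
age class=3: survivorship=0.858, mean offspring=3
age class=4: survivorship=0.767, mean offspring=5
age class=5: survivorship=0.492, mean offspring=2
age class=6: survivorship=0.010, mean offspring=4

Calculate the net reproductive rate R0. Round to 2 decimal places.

lx·mx by age: 0, 0, 0.955, 2.574, 3.835, 0.984, 0.04
R0 = Σ lx·mx = 8.388 → 8.39

8.39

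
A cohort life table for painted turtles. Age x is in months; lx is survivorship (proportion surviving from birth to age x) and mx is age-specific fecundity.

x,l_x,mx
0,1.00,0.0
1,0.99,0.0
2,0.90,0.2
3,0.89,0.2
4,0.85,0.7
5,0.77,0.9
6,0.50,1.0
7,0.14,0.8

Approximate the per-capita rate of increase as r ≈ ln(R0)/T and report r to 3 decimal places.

0.175

R0 = Σ lx·mx = 0 + 0 + 0.18 + 0.178 + 0.595 + 0.693 + 0.5 + 0.112 = 2.258
Σ x·lx·mx = 10.523; T = 10.523/2.258 = 4.66032…
r ≈ ln(R0)/T = ln(2.258)/4.66032… = 0.17477… → 0.175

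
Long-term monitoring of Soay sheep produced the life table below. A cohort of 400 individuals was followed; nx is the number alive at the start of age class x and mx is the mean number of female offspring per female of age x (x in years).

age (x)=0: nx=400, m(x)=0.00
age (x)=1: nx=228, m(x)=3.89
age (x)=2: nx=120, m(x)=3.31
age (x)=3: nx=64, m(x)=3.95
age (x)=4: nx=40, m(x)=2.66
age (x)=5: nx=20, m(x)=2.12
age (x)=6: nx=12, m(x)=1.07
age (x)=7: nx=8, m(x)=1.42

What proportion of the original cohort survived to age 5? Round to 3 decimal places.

l_5 = n_5/n_0 = 20/400 = 0.05 → 0.050

0.050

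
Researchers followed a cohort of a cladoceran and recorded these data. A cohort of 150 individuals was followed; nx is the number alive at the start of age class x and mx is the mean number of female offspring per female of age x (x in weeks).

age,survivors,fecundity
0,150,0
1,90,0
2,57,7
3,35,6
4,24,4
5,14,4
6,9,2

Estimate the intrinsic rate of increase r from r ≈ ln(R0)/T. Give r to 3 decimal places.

0.583

lx = nx/n0 = nx/150: 1, 0.6, 0.38, 0.23333…, 0.16, 0.09333…, 0.06
R0 = Σ lx·mx = 0 + 0 + 2.66 + 1.4… + 0.64 + 0.37333… + 0.12 = 5.193333…
Σ x·lx·mx = 14.666667…; T = 14.666667…/5.193333… = 2.82413…
r ≈ ln(R0)/T = ln(5.193333…)/2.82413… = 0.58332… → 0.583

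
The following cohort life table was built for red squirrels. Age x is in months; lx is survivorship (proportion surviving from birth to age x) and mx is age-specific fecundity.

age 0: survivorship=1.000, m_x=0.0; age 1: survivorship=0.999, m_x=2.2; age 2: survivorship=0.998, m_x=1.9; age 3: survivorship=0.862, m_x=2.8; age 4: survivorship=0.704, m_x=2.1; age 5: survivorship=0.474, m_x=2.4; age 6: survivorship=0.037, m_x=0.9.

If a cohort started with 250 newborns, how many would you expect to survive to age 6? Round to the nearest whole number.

Expected survivors = N0 · l_6 = 250 × 0.037 = 9.25 → 9

9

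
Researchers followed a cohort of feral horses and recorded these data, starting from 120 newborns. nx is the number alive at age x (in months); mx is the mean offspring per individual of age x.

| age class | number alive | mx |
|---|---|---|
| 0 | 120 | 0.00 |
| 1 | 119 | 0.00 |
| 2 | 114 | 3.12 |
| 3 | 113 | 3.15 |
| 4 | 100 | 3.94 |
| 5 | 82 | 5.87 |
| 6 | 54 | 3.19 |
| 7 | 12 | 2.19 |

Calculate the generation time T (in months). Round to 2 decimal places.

3.91

lx = nx/n0 = nx/120: 1, 0.99167…, 0.95, 0.94167…, 0.83333…, 0.68333…, 0.45, 0.1
lx·mx: 0, 0, 2.964, 2.96625…, 3.283333…, 4.011167…, 1.4355, 0.219 → R0 = 14.87925…
x·lx·mx: 0, 0, 5.928, 8.89875…, 13.133333…, 20.055833…, 8.613, 1.533 → Σ = 58.161917…
T = 58.161917… / 14.87925… = 3.908928… → 3.91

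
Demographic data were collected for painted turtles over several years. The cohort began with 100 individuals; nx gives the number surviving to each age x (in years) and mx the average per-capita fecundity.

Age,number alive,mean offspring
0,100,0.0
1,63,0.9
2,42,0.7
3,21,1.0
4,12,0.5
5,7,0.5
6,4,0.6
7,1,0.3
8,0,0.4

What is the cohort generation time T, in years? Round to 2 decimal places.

1.98

lx = nx/n0 = nx/100: 1, 0.63, 0.42, 0.21, 0.12, 0.07, 0.04, 0.01, 0
lx·mx: 0, 0.567, 0.294, 0.21, 0.06, 0.035, 0.024, 0.003, 0 → R0 = 1.193
x·lx·mx: 0, 0.567, 0.588, 0.63, 0.24, 0.175, 0.144, 0.021, 0 → Σ = 2.365
T = 2.365 / 1.193 = 1.982397… → 1.98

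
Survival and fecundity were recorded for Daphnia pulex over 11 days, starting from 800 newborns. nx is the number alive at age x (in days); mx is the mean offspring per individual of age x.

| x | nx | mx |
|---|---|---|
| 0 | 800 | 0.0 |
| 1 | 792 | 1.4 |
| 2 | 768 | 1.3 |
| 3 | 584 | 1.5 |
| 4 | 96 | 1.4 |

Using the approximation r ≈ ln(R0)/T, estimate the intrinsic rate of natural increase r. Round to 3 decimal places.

lx = nx/n0 = nx/800: 1, 0.99, 0.96, 0.73, 0.12
R0 = Σ lx·mx = 0 + 1.386 + 1.248 + 1.095 + 0.168 = 3.897
Σ x·lx·mx = 7.839; T = 7.839/3.897 = 2.01155…
r ≈ ln(R0)/T = ln(3.897)/2.01155… = 0.6762… → 0.676

0.676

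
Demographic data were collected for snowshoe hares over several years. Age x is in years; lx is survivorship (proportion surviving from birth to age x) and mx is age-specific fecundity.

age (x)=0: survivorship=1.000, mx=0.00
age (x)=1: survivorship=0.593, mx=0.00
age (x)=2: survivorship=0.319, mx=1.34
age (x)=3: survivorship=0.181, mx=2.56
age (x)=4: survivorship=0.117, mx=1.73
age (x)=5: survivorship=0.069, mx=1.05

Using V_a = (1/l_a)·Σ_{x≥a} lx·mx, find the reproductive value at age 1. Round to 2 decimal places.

lx·mx for x ≥ 1: 0, 0.42746, 0.46336, 0.20241, 0.07245 → sum = 1.16568
V_1 = 1.16568 / l_1 = 1.16568 / 0.593 = 1.965734… → 1.97

1.97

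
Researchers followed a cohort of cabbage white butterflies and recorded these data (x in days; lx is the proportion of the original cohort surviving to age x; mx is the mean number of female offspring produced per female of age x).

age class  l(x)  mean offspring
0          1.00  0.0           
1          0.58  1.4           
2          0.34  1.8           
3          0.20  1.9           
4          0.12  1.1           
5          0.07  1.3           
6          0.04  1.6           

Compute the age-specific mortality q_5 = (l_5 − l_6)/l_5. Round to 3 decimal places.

q_5 = (l_5 − l_6) / l_5 = (0.07 − 0.04) / 0.07
     = 0.03 / 0.07 = 0.428571… → 0.429

0.429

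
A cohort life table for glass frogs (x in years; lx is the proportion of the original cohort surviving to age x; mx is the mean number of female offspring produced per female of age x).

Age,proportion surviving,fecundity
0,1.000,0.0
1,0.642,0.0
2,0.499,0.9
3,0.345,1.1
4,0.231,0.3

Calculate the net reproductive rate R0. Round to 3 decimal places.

0.898

lx·mx by age: 0, 0, 0.4491, 0.3795, 0.0693
R0 = Σ lx·mx = 0.8979 → 0.898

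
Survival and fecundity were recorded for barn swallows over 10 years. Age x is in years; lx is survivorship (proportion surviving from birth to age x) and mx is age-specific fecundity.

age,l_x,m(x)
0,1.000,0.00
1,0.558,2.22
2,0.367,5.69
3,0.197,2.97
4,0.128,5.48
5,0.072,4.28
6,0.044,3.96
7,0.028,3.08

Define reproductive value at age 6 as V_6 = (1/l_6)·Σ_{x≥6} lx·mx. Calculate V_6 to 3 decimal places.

5.920

lx·mx for x ≥ 6: 0.17424, 0.08624 → sum = 0.26048
V_6 = 0.26048 / l_6 = 0.26048 / 0.044 = 5.92 → 5.920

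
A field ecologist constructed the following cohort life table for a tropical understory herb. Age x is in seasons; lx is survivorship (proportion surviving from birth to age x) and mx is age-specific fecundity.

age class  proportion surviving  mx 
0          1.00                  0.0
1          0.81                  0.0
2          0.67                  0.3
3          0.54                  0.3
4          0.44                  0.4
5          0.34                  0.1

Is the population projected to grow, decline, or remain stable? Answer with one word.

declining

R0 = Σ lx·mx = 0 + 0 + 0.201 + 0.162 + 0.176 + 0.034 = 0.573
R0 < 1, so the population is declining.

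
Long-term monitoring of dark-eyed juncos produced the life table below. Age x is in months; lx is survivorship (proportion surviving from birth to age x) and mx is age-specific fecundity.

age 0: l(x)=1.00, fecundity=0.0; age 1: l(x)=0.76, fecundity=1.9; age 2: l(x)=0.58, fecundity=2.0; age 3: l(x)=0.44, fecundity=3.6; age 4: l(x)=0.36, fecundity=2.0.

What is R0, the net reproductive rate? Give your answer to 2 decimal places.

4.91

lx·mx by age: 0, 1.444, 1.16, 1.584, 0.72
R0 = Σ lx·mx = 4.908 → 4.91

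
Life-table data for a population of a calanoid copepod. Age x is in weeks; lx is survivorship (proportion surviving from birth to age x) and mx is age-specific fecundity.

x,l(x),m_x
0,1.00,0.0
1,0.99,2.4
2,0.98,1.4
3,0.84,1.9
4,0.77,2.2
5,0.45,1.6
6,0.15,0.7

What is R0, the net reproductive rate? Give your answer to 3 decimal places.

7.863

lx·mx by age: 0, 2.376, 1.372, 1.596, 1.694, 0.72, 0.105
R0 = Σ lx·mx = 7.863 → 7.863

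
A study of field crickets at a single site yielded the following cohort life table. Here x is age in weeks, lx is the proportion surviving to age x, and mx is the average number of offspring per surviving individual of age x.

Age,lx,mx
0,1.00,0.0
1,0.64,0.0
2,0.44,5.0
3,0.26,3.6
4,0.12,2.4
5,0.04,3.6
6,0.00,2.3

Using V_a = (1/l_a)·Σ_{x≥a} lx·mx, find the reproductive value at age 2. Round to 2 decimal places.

8.11

lx·mx for x ≥ 2: 2.2, 0.936, 0.288, 0.144, 0 → sum = 3.568
V_2 = 3.568 / l_2 = 3.568 / 0.44 = 8.109091… → 8.11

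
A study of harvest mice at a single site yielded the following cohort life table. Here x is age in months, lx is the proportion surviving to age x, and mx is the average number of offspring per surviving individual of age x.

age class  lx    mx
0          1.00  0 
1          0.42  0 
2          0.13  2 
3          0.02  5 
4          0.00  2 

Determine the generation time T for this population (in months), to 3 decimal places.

2.278

lx·mx: 0, 0, 0.26, 0.1, 0 → R0 = 0.36
x·lx·mx: 0, 0, 0.52, 0.3, 0 → Σ = 0.82
T = 0.82 / 0.36 = 2.277778… → 2.278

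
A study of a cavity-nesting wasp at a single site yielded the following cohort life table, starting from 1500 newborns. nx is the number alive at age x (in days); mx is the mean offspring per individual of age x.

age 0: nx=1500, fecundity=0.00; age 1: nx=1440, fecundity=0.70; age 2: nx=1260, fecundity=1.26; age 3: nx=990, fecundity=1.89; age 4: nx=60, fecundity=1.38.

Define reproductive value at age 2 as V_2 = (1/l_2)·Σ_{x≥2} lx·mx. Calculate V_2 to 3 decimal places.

2.811

lx = nx/n0 = nx/1500: 1, 0.96, 0.84, 0.66, 0.04
lx·mx for x ≥ 2: 1.0584, 1.2474, 0.0552 → sum = 2.361
V_2 = 2.361 / l_2 = 2.361 / 0.84 = 2.810714… → 2.811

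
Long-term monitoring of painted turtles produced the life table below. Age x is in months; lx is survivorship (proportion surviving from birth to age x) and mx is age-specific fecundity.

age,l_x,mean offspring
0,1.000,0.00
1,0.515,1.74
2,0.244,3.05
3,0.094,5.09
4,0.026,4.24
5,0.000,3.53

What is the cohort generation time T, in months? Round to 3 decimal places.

lx·mx: 0, 0.8961, 0.7442, 0.47846, 0.11024, 0 → R0 = 2.229
x·lx·mx: 0, 0.8961, 1.4884, 1.43538, 0.44096, 0 → Σ = 4.26084
T = 4.26084 / 2.229 = 1.911548… → 1.912

1.912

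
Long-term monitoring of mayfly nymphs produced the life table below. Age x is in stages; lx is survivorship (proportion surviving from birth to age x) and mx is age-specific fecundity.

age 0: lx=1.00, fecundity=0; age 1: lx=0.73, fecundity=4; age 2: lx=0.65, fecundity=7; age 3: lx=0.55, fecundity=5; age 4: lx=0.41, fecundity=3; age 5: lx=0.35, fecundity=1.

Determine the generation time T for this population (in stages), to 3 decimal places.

lx·mx: 0, 2.92, 4.55, 2.75, 1.23, 0.35 → R0 = 11.8
x·lx·mx: 0, 2.92, 9.1, 8.25, 4.92, 1.75 → Σ = 26.94
T = 26.94 / 11.8 = 2.283051… → 2.283

2.283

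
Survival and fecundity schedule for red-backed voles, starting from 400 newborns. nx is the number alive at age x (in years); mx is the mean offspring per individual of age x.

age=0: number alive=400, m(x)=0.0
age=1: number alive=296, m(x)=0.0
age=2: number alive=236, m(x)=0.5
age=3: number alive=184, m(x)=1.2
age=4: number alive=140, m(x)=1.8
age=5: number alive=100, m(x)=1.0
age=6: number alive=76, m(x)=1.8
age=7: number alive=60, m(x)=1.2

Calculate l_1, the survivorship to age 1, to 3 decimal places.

0.740

l_1 = n_1/n_0 = 296/400 = 0.74 → 0.740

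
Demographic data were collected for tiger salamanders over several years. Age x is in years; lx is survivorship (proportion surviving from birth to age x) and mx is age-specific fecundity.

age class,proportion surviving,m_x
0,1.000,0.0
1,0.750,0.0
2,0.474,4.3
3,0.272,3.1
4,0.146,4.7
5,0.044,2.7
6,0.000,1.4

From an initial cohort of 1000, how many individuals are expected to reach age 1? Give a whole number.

Expected survivors = N0 · l_1 = 1000 × 0.750 = 750 → 750

750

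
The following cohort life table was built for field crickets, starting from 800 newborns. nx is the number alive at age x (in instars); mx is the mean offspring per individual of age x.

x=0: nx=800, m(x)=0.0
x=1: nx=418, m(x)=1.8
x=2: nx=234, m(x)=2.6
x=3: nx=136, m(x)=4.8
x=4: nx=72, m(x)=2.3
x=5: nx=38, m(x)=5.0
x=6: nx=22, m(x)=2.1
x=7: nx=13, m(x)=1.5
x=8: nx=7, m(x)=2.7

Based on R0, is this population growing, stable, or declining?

growing

lx = nx/n0 = nx/800: 1, 0.5225, 0.2925, 0.17, 0.09, 0.0475, 0.0275, 0.01625, 0.00875
R0 = Σ lx·mx = 0 + 0.9405 + 0.7605 + 0.816 + 0.207 + 0.2375 + 0.05775 + 0.024375 + 0.023625 = 3.06725
R0 > 1, so the population is growing.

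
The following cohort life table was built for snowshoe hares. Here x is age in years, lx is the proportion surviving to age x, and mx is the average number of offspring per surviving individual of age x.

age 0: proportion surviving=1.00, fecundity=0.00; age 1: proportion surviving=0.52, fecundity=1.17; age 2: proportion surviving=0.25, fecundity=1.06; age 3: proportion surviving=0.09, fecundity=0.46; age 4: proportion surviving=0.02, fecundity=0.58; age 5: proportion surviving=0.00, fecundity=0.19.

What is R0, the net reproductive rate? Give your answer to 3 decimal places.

0.926

lx·mx by age: 0, 0.6084, 0.265, 0.0414, 0.0116, 0
R0 = Σ lx·mx = 0.9264 → 0.926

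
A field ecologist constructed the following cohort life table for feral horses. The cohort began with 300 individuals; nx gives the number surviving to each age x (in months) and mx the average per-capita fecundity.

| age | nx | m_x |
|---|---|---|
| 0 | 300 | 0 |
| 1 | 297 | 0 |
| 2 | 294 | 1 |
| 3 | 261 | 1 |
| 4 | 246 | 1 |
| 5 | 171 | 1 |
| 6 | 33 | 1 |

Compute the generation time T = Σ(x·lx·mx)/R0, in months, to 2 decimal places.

lx = nx/n0 = nx/300: 1, 0.99, 0.98, 0.87, 0.82, 0.57, 0.11
lx·mx: 0, 0, 0.98, 0.87, 0.82, 0.57, 0.11 → R0 = 3.35
x·lx·mx: 0, 0, 1.96, 2.61, 3.28, 2.85, 0.66 → Σ = 11.36
T = 11.36 / 3.35 = 3.391045… → 3.39

3.39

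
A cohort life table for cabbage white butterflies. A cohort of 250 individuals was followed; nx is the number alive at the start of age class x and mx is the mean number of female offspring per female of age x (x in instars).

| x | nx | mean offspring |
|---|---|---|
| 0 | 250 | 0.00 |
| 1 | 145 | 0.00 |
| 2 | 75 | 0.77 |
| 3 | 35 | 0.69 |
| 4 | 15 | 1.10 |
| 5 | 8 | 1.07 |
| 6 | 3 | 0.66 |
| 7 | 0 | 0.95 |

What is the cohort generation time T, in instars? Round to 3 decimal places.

lx = nx/n0 = nx/250: 1, 0.58, 0.3, 0.14, 0.06, 0.032, 0.012, 0
lx·mx: 0, 0, 0.231, 0.0966, 0.066, 0.03424, 0.00792, 0 → R0 = 0.43576
x·lx·mx: 0, 0, 0.462, 0.2898, 0.264, 0.1712, 0.04752, 0 → Σ = 1.23452
T = 1.23452 / 0.43576 = 2.833027… → 2.833

2.833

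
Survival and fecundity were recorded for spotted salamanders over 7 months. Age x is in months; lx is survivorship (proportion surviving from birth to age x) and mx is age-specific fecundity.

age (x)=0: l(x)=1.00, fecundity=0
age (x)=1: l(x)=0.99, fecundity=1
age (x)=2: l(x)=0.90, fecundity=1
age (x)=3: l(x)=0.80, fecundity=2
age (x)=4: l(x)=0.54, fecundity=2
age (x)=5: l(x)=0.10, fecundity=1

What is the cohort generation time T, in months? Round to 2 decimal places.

2.66

lx·mx: 0, 0.99, 0.9, 1.6, 1.08, 0.1 → R0 = 4.67
x·lx·mx: 0, 0.99, 1.8, 4.8, 4.32, 0.5 → Σ = 12.41
T = 12.41 / 4.67 = 2.657388… → 2.66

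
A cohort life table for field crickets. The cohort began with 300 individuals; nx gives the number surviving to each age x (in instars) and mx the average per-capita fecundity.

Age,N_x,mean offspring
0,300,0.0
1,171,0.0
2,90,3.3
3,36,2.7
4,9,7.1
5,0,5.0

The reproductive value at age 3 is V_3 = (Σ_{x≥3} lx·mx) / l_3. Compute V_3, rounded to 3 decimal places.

4.475

lx = nx/n0 = nx/300: 1, 0.57, 0.3, 0.12, 0.03, 0
lx·mx for x ≥ 3: 0.324, 0.213, 0 → sum = 0.537
V_3 = 0.537 / l_3 = 0.537 / 0.12 = 4.475 → 4.475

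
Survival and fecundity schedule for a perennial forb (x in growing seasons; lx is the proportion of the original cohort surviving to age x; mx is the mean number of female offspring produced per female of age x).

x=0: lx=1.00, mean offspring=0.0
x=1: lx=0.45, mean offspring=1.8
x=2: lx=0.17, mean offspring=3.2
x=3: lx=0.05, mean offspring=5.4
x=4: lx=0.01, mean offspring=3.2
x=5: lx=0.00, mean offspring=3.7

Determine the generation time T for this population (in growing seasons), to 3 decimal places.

1.713

lx·mx: 0, 0.81, 0.544, 0.27, 0.032, 0 → R0 = 1.656
x·lx·mx: 0, 0.81, 1.088, 0.81, 0.128, 0 → Σ = 2.836
T = 2.836 / 1.656 = 1.71256… → 1.713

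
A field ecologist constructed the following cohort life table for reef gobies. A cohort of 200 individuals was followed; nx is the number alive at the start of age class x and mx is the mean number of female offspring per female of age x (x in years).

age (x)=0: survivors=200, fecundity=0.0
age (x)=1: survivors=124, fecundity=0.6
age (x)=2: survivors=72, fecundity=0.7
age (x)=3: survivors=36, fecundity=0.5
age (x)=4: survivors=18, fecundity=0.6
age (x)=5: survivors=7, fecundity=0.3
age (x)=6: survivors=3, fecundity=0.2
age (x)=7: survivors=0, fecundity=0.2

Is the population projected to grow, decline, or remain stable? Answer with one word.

lx = nx/n0 = nx/200: 1, 0.62, 0.36, 0.18, 0.09, 0.035, 0.015, 0
R0 = Σ lx·mx = 0 + 0.372 + 0.252 + 0.09 + 0.054 + 0.0105 + 0.003 + 0 = 0.7815
R0 < 1, so the population is declining.

declining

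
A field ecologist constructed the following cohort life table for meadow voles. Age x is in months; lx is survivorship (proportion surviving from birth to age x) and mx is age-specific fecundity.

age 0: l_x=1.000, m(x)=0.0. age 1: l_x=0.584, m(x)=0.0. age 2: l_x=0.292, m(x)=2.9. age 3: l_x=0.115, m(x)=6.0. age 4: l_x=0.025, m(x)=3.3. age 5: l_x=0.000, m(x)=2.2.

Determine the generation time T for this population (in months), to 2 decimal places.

lx·mx: 0, 0, 0.8468, 0.69, 0.0825, 0 → R0 = 1.6193
x·lx·mx: 0, 0, 1.6936, 2.07, 0.33, 0 → Σ = 4.0936
T = 4.0936 / 1.6193 = 2.528006… → 2.53

2.53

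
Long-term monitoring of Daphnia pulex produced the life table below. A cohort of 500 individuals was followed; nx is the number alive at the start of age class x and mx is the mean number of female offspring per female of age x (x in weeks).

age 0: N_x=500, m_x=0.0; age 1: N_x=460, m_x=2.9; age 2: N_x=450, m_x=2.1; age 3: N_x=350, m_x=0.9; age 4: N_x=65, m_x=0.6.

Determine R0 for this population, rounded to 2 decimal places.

5.27

lx = nx/n0 = nx/500: 1, 0.92, 0.9, 0.7, 0.13
lx·mx by age: 0, 2.668, 1.89, 0.63, 0.078
R0 = Σ lx·mx = 5.266 → 5.27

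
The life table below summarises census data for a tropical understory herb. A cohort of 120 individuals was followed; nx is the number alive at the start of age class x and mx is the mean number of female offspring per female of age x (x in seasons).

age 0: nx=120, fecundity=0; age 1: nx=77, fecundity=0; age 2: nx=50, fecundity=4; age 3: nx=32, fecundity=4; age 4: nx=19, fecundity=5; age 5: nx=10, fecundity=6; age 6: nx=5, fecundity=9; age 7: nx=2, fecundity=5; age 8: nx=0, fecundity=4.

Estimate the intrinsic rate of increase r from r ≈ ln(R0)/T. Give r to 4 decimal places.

lx = nx/n0 = nx/120: 1, 0.64167…, 0.41667…, 0.26667…, 0.15833…, 0.08333…, 0.04167…, 0.01667…, 0
R0 = Σ lx·mx = 0 + 0 + 1.66667… + 1.06667… + 0.79167… + 0.5… + 0.375… + 0.08333… + 0 = 4.483333…
Σ x·lx·mx = 15.033333…; T = 15.033333…/4.483333… = 3.35316…
r ≈ ln(R0)/T = ln(4.483333…)/3.35316… = 0.447449… → 0.4474

0.4474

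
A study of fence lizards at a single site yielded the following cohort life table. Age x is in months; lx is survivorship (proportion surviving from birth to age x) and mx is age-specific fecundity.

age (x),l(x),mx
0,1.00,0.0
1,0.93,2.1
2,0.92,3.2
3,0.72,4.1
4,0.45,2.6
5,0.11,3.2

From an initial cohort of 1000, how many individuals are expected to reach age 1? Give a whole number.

Expected survivors = N0 · l_1 = 1000 × 0.93 = 930 → 930

930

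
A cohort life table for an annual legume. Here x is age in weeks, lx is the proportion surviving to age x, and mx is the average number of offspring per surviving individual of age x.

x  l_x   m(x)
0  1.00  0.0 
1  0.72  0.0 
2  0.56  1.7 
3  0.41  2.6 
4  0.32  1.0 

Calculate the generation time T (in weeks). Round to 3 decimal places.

lx·mx: 0, 0, 0.952, 1.066, 0.32 → R0 = 2.338
x·lx·mx: 0, 0, 1.904, 3.198, 1.28 → Σ = 6.382
T = 6.382 / 2.338 = 2.729683… → 2.730

2.730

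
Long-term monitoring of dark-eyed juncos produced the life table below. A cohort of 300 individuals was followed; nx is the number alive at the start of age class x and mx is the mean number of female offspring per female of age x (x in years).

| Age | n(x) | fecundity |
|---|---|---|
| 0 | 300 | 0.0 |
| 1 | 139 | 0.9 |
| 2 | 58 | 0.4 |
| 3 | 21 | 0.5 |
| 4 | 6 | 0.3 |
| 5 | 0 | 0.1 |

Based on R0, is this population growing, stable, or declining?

declining

lx = nx/n0 = nx/300: 1, 0.46333…, 0.19333…, 0.07, 0.02, 0
R0 = Σ lx·mx = 0 + 0.417… + 0.077333… + 0.035 + 0.006 + 0 = 0.535333…
R0 < 1, so the population is declining.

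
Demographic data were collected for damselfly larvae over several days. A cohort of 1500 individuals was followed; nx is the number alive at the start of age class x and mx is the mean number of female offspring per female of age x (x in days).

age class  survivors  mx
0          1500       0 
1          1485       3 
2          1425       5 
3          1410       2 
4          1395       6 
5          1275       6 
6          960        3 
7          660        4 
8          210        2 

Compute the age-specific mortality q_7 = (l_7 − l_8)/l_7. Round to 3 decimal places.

0.682

lx = nx/n0 = nx/1500: 1, 0.99, 0.95, 0.94, 0.93, 0.85, 0.64, 0.44, 0.14
q_7 = (l_7 − l_8) / l_7 = (0.44 − 0.14) / 0.44
     = 0.3 / 0.44 = 0.681818… → 0.682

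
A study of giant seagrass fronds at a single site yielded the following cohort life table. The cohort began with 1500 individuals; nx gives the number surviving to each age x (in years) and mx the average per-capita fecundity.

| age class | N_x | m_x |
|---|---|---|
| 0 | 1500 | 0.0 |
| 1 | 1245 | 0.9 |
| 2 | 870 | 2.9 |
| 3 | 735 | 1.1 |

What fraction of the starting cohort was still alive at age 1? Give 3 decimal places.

l_1 = n_1/n_0 = 1245/1500 = 0.83 → 0.830

0.830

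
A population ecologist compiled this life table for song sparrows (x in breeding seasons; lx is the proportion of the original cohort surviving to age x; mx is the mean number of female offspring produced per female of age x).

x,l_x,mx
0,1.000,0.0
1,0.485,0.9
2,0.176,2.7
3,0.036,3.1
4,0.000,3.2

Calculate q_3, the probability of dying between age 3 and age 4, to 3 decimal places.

1.000

q_3 = (l_3 − l_4) / l_3 = (0.036 − 0) / 0.036
     = 0.036 / 0.036 = 1 → 1.000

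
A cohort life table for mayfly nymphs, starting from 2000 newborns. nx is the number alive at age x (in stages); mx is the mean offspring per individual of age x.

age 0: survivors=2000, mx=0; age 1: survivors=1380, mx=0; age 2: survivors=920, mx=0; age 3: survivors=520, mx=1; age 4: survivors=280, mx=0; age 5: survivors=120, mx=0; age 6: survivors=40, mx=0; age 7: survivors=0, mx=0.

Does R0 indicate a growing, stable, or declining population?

lx = nx/n0 = nx/2000: 1, 0.69, 0.46, 0.26, 0.14, 0.06, 0.02, 0
R0 = Σ lx·mx = 0 + 0 + 0 + 0.26 + 0 + 0 + 0 + 0 = 0.26
R0 < 1, so the population is declining.

declining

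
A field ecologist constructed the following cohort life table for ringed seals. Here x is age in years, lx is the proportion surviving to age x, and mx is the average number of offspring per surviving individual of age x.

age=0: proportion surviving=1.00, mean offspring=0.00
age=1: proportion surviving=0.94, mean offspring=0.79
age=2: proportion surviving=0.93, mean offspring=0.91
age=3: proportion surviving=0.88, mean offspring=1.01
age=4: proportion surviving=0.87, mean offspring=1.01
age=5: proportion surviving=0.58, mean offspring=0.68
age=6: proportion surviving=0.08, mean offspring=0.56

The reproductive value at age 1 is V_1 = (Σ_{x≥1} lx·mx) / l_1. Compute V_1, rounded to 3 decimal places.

4.038

lx·mx for x ≥ 1: 0.7426, 0.8463, 0.8888, 0.8787, 0.3944, 0.0448 → sum = 3.7956
V_1 = 3.7956 / l_1 = 3.7956 / 0.94 = 4.037872… → 4.038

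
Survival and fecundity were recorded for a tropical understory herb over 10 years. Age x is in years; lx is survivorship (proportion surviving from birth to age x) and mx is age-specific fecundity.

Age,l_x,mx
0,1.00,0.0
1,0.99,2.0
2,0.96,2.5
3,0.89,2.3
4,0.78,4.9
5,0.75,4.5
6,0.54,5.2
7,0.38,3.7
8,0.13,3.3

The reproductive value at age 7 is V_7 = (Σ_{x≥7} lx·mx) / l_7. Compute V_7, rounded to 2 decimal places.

lx·mx for x ≥ 7: 1.406, 0.429 → sum = 1.835
V_7 = 1.835 / l_7 = 1.835 / 0.38 = 4.828947… → 4.83

4.83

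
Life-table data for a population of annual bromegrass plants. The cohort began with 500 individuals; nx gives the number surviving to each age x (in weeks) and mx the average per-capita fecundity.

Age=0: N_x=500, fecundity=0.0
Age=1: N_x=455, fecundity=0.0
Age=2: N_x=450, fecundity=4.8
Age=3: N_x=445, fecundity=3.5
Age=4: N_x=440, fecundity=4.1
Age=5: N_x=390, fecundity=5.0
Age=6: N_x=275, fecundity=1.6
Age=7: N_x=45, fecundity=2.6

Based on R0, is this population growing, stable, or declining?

lx = nx/n0 = nx/500: 1, 0.91, 0.9, 0.89, 0.88, 0.78, 0.55, 0.09
R0 = Σ lx·mx = 0 + 0 + 4.32 + 3.115 + 3.608 + 3.9 + 0.88 + 0.234 = 16.057
R0 > 1, so the population is growing.

growing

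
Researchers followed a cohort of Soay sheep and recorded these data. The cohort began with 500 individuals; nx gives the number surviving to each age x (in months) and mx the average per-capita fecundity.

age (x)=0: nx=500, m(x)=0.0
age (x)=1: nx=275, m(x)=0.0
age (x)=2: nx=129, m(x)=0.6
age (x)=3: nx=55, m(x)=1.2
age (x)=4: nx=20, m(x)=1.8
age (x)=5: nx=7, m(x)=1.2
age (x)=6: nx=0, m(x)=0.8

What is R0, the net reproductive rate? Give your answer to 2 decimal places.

0.38

lx = nx/n0 = nx/500: 1, 0.55, 0.258, 0.11, 0.04, 0.014, 0
lx·mx by age: 0, 0, 0.1548, 0.132, 0.072, 0.0168, 0
R0 = Σ lx·mx = 0.3756 → 0.38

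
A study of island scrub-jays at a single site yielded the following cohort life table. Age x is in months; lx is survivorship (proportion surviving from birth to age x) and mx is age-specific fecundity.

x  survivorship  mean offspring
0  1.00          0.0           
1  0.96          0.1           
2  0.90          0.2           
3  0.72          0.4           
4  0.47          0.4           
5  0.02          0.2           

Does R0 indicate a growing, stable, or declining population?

R0 = Σ lx·mx = 0 + 0.096 + 0.18 + 0.288 + 0.188 + 0.004 = 0.756
R0 < 1, so the population is declining.

declining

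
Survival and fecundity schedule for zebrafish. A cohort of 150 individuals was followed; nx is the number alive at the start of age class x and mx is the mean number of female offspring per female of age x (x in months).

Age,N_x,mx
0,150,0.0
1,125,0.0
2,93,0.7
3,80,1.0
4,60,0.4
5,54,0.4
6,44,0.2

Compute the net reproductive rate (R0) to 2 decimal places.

1.33

lx = nx/n0 = nx/150: 1, 0.83333…, 0.62, 0.53333…, 0.4, 0.36, 0.29333…
lx·mx by age: 0, 0, 0.434, 0.533333…, 0.16, 0.144, 0.058667…
R0 = Σ lx·mx = 1.33… → 1.33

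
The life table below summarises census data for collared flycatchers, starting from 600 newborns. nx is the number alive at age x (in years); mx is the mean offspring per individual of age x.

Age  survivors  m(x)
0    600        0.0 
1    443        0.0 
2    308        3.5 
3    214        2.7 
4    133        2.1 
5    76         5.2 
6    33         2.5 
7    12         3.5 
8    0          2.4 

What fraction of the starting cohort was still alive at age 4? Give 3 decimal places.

l_4 = n_4/n_0 = 133/600 = 0.221667… → 0.222

0.222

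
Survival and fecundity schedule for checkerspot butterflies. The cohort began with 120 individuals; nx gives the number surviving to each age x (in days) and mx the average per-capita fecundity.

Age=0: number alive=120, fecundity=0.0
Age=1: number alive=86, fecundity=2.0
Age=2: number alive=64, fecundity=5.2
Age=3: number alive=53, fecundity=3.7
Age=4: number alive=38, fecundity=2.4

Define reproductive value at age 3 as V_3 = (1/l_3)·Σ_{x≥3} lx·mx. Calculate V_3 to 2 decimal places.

5.42

lx = nx/n0 = nx/120: 1, 0.71667…, 0.53333…, 0.44167…, 0.31667…
lx·mx for x ≥ 3: 1.634167…, 0.76… → sum = 2.394167…
V_3 = 2.394167… / l_3 = 2.394167… / 0.441667… = 5.420755… → 5.42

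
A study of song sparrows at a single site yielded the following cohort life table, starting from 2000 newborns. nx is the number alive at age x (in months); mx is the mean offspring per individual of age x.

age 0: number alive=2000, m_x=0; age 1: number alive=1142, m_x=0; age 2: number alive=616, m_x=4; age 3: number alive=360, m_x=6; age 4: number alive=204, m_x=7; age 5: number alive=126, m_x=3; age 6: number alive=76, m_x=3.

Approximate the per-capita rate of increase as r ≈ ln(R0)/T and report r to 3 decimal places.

0.393

lx = nx/n0 = nx/2000: 1, 0.571, 0.308, 0.18, 0.102, 0.063, 0.038
R0 = Σ lx·mx = 0 + 0 + 1.232 + 1.08 + 0.714 + 0.189 + 0.114 = 3.329
Σ x·lx·mx = 10.189; T = 10.189/3.329 = 3.06068…
r ≈ ln(R0)/T = ln(3.329)/3.06068… = 0.39294… → 0.393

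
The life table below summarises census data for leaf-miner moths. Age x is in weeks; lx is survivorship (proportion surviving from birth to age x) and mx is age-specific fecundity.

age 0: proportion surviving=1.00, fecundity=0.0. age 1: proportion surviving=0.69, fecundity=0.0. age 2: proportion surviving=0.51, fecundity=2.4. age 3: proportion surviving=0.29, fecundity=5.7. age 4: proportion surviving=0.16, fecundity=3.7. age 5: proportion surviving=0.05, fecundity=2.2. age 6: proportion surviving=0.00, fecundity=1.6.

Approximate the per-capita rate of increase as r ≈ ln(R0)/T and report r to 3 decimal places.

0.442

R0 = Σ lx·mx = 0 + 0 + 1.224 + 1.653 + 0.592 + 0.11 + 0 = 3.579
Σ x·lx·mx = 10.325; T = 10.325/3.579 = 2.88488…
r ≈ ln(R0)/T = ln(3.579)/2.88488… = 0.44199… → 0.442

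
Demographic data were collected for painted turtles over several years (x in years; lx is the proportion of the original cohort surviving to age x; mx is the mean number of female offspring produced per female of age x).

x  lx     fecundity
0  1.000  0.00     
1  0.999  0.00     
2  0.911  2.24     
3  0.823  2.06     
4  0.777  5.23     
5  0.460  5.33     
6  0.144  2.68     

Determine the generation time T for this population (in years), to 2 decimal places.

3.76

lx·mx: 0, 0, 2.04064, 1.69538, 4.06371, 2.4518, 0.38592 → R0 = 10.63745
x·lx·mx: 0, 0, 4.08128, 5.08614, 16.25484, 12.259, 2.31552 → Σ = 39.99678
T = 39.99678 / 10.63745 = 3.759997… → 3.76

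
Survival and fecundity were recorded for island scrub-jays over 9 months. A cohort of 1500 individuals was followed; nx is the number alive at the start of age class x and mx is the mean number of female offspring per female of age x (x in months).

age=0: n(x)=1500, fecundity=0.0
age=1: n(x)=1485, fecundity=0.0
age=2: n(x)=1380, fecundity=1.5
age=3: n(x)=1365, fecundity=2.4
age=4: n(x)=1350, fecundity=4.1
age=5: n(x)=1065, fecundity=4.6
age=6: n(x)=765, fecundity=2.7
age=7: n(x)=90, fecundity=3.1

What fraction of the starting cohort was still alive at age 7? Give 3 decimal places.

l_7 = n_7/n_0 = 90/1500 = 0.06 → 0.060

0.060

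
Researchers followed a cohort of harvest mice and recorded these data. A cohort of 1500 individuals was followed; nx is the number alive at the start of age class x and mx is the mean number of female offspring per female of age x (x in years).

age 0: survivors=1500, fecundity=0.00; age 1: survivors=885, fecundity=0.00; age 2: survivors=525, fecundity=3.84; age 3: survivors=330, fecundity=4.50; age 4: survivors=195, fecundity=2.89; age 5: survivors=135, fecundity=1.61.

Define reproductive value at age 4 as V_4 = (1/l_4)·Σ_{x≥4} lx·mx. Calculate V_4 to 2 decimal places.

4.00

lx = nx/n0 = nx/1500: 1, 0.59, 0.35, 0.22, 0.13, 0.09
lx·mx for x ≥ 4: 0.3757, 0.1449 → sum = 0.5206
V_4 = 0.5206 / l_4 = 0.5206 / 0.13 = 4.004615… → 4.00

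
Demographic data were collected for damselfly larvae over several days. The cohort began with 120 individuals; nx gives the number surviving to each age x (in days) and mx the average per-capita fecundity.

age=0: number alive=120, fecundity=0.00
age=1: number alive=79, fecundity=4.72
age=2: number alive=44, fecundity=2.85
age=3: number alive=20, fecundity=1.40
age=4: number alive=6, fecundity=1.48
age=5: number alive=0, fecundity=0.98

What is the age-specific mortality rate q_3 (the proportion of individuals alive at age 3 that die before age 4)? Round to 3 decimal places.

0.700

lx = nx/n0 = nx/120: 1, 0.65833…, 0.36667…, 0.16667…, 0.05, 0
q_3 = (l_3 − l_4) / l_3 = (0.166667… − 0.05) / 0.166667…
     = 0.116667… / 0.166667… = 0.7… → 0.700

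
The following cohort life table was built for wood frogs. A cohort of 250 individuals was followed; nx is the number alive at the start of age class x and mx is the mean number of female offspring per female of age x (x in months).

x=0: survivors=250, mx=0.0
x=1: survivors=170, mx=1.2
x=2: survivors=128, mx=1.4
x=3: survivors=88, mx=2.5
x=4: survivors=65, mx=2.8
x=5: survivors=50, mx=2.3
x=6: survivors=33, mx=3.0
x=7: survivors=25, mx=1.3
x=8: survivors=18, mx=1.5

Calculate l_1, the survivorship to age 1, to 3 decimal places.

0.680

l_1 = n_1/n_0 = 170/250 = 0.68 → 0.680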